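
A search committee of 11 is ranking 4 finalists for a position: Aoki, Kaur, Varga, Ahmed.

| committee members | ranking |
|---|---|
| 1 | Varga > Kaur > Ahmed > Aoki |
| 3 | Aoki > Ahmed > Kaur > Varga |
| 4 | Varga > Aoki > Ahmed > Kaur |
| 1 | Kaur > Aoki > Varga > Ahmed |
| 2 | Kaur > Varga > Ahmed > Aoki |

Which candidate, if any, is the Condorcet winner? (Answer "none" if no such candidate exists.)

none

Head-to-head results (11 committee members):
Aoki vs Kaur: 3+4 = 7 for Aoki, 4 for Kaur — Aoki by 7–4.
Aoki vs Varga: 4 to 7, Varga.
Aoki vs Ahmed: 8 to 3, Aoki.
Kaur vs Varga: Kaur preferred on 3+1+2 = 6 ballots; Kaur wins 6–5.
Kaur vs Ahmed: Kaur is ranked higher on 1+1+2 = 4 ballots, Ahmed on 7. Ahmed wins 7–4.
Varga vs Ahmed: 8 to 3, Varga.
No candidate is unbeaten: Aoki loses to Varga; Kaur loses to Aoki; Varga loses to Kaur; Ahmed loses to Aoki. In particular Aoki → Kaur → Varga → Aoki is a majority cycle — no Condorcet winner exists.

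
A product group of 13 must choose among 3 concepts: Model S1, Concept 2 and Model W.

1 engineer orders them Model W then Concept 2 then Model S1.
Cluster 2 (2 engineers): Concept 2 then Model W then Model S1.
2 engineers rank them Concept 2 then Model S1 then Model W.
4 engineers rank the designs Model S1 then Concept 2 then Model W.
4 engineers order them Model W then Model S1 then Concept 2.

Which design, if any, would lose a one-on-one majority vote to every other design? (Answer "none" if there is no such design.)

none

Pairwise majorities:
Model S1 vs Concept 2: Model S1 wins 8–5.
Model S1 vs Model W: Model W, 7–6.
Concept 2 vs Model W: 2+2+4 = 8 for Concept 2, 5 for Model W — Concept 2 by 8–5.
Every design wins at least one matchup (Model S1 beats Concept 2; Concept 2 beats Model W; Model W beats Model S1), so there is no Condorcet loser.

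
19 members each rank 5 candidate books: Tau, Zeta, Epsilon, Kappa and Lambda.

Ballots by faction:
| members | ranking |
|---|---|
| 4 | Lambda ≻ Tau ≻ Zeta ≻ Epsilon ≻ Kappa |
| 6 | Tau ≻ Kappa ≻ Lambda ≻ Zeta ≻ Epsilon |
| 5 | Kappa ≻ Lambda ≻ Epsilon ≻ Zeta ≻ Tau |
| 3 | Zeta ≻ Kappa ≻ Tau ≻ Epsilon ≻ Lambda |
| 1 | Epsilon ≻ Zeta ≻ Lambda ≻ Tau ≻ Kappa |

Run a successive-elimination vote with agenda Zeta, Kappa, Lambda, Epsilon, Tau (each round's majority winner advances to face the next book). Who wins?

Tau

Round 1: Zeta vs Kappa — 8–11, Kappa advances.
Round 2: Kappa vs Lambda — 14–5, Kappa advances.
Round 3: Kappa vs Epsilon — 14–5, Kappa advances.
Round 4: Kappa vs Tau — 8–11, Tau advances.
Tau survives the agenda.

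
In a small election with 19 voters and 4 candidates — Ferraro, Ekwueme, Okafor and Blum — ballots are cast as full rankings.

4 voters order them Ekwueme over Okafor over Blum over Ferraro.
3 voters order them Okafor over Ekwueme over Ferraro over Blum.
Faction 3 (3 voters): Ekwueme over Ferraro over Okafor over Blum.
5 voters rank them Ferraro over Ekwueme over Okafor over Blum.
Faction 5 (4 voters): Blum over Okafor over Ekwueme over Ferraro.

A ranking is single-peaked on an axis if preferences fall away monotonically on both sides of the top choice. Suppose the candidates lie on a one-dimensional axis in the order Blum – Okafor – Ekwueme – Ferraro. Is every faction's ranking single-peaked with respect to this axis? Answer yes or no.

yes

Axis positions: Blum=1, Okafor=2, Ekwueme=3, Ferraro=4.
Faction 1 (peak Ekwueme at position 3): ranking walks positions 3-2-1-4, expanding outward from the peak — single-peaked.
Faction 2 (peak Okafor at position 2): ranking walks positions 2-3-4-1, expanding outward from the peak — single-peaked.
Faction 3 (peak Ekwueme at position 3): ranking walks positions 3-4-2-1, expanding outward from the peak — single-peaked.
Faction 4 (peak Ferraro at position 4): ranking walks positions 4-3-2-1, expanding outward from the peak — single-peaked.
Faction 5 (peak Blum at position 1): ranking walks positions 1-2-3-4, expanding outward from the peak — single-peaked.
Every ranking is single-peaked on this axis.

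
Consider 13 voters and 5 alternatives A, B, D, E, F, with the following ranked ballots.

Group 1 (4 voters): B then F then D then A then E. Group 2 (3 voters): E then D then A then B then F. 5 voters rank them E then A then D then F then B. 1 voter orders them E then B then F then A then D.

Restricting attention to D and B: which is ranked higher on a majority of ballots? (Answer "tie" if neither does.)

D

Ballots ranking D above B: 3 + 5 = 8.
Ballots ranking B above D: 13 − 8 = 5.
D wins the head-to-head 8–5.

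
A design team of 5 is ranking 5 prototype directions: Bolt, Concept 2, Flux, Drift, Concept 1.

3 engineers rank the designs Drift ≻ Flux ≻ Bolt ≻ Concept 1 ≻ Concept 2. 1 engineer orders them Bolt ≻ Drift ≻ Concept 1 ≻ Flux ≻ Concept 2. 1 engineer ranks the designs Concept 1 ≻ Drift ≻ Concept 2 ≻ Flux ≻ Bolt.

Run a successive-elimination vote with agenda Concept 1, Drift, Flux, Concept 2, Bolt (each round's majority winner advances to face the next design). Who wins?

Round 1: Concept 1 vs Drift — 1–4, Drift advances.
Round 2: Drift vs Flux — 5–0, Drift advances.
Round 3: Drift vs Concept 2 — 5–0, Drift advances.
Round 4: Drift vs Bolt — 4–1, Drift advances.
Drift survives the agenda.

Drift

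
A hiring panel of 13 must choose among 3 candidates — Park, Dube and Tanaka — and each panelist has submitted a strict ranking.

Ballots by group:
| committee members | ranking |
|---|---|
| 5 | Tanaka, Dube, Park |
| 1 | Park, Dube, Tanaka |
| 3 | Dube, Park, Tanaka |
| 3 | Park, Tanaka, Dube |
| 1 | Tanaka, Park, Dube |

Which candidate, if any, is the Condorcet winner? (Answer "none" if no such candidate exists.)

none

Head-to-head results (13 committee members):
Park vs Dube: Park is ranked higher on 1+3+1 = 5 ballots, Dube on 8. Dube wins 8–5.
Park vs Tanaka: Park preferred on 1+3+3 = 7 ballots; Park wins 7–6.
Dube vs Tanaka: Dube is ranked higher on 1+3 = 4 ballots, Tanaka on 9. Tanaka wins 9–4.
Each candidate drops at least one matchup (Park loses to Dube; Dube loses to Tanaka; Tanaka loses to Park); the cycle Park → Tanaka → Dube → Park rules out a Condorcet winner.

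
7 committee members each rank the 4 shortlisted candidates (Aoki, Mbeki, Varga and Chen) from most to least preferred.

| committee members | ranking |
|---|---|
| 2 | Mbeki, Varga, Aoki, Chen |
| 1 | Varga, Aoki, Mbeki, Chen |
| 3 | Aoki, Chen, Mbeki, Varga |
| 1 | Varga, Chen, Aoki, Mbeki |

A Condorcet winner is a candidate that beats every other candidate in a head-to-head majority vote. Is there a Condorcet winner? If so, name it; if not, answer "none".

Head-to-head results (7 committee members):
Aoki vs Mbeki: Aoki wins 5–2.
Aoki vs Varga: Varga, 4–3.
Aoki vs Chen: Aoki wins 6–1.
Mbeki–Varga: Mbeki 5–2.
Mbeki–Chen: Chen 4–3.
Varga vs Chen: Varga, 4–3.
Every candidate loses at least once (Aoki loses to Varga; Mbeki loses to Aoki; Varga loses to Mbeki; Chen loses to Aoki). The majority relation contains the cycle Aoki beats Mbeki beats Varga beats Aoki, so there is no Condorcet winner.

none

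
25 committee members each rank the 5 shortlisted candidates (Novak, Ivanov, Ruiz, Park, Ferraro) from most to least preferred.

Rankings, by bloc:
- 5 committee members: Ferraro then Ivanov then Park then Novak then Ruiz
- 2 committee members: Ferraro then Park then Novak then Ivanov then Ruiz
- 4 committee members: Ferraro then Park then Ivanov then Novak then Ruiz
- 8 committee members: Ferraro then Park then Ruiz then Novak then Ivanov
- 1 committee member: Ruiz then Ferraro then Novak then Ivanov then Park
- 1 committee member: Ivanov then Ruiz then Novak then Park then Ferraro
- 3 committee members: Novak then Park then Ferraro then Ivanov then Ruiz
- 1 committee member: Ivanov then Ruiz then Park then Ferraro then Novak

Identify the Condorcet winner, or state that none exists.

Ferraro

Head-to-head results (25 committee members):
Novak vs Ivanov: Novak is ranked higher on 2+8+1+3 = 14 ballots, Ivanov on 11. Novak wins 14–11.
Novak vs Ruiz: 5+2+4+3 = 14 for Novak, 11 for Ruiz — Novak by 14–11.
Novak vs Park: Novak is ranked higher on 1+1+3 = 5 ballots, Park on 20. Park wins 20–5.
Novak vs Ferraro: 4 to 21, Ferraro.
Ivanov vs Ruiz: 16 to 9, Ivanov.
Ivanov vs Park: Ivanov preferred on 5+1+1+1 = 8 ballots; Park wins 17–8.
Ivanov vs Ferraro: Ivanov preferred on 1+1 = 2 ballots; Ferraro wins 23–2.
Ruiz vs Park: Ruiz is ranked higher on 1+1+1 = 3 ballots, Park on 22. Park wins 22–3.
Ruiz vs Ferraro: Ruiz is ranked higher on 1+1+1 = 3 ballots, Ferraro on 22. Ferraro wins 22–3.
Park vs Ferraro: 1+3+1 = 5 for Park, 20 for Ferraro — Ferraro by 20–5.
Ferraro beats each of Novak, Ivanov, Ruiz, Park — Ferraro is the Condorcet winner.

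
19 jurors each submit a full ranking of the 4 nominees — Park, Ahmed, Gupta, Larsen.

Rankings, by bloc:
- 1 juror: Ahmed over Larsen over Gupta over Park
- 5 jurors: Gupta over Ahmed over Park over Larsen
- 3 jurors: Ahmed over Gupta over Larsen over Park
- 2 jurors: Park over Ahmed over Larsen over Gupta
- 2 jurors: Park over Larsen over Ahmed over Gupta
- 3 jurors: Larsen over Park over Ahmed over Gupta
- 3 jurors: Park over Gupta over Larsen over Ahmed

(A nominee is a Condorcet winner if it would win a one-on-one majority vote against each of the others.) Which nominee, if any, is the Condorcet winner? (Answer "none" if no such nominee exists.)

Check each pair by majority over 19 ballots:
Park vs Ahmed: Park wins 10–9.
Park–Gupta: Park 10–9.
Park vs Larsen: Park, 12–7.
Ahmed vs Gupta: Ahmed, 11–8.
Ahmed–Larsen: Ahmed 11–8.
Gupta vs Larsen: Gupta, 11–8.
Park defeats every rival head-to-head and is the Condorcet winner.

Park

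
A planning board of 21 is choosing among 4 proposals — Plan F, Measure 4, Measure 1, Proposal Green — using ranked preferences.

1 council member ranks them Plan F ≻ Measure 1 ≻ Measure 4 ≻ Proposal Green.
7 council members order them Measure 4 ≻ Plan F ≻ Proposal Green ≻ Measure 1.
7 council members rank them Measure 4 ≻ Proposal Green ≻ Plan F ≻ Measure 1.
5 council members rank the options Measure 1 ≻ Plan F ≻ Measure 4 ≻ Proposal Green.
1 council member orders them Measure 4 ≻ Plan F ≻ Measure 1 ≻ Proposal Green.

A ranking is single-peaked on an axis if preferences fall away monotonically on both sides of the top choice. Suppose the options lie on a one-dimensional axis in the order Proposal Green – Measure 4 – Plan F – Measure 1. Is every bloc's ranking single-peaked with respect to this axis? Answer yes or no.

Axis positions: Proposal Green=1, Measure 4=2, Plan F=3, Measure 1=4.
Bloc 1 (peak Plan F at position 3): ranking walks positions 3-4-2-1, expanding outward from the peak — single-peaked.
Bloc 2 (peak Measure 4 at position 2): ranking walks positions 2-3-1-4, expanding outward from the peak — single-peaked.
Bloc 3 (peak Measure 4 at position 2): ranking walks positions 2-1-3-4, expanding outward from the peak — single-peaked.
Bloc 4 (peak Measure 1 at position 4): ranking walks positions 4-3-2-1, expanding outward from the peak — single-peaked.
Bloc 5 (peak Measure 4 at position 2): ranking walks positions 2-3-4-1, expanding outward from the peak — single-peaked.
Every ranking is single-peaked on this axis.

yes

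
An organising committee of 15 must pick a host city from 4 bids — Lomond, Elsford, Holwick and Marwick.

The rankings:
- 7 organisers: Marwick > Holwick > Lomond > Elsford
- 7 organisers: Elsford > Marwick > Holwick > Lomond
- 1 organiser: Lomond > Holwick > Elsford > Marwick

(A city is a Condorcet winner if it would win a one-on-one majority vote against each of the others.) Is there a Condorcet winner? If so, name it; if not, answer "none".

Head-to-head results (15 organisers):
Lomond vs Elsford: Lomond, 8–7.
Lomond vs Holwick: Lomond preferred on 1 ballot; Holwick wins 14–1.
Lomond vs Marwick: 1 to 14, Marwick.
Elsford–Holwick: Holwick 8–7.
Elsford vs Marwick: Elsford wins 8–7.
Holwick vs Marwick: Holwick is ranked higher on 1 ballot, Marwick on 14. Marwick wins 14–1.
No city is unbeaten: Lomond loses to Holwick; Elsford loses to Lomond; Holwick loses to Marwick; Marwick loses to Elsford. In particular Lomond → Elsford → Marwick → Lomond is a majority cycle — no Condorcet winner exists.

none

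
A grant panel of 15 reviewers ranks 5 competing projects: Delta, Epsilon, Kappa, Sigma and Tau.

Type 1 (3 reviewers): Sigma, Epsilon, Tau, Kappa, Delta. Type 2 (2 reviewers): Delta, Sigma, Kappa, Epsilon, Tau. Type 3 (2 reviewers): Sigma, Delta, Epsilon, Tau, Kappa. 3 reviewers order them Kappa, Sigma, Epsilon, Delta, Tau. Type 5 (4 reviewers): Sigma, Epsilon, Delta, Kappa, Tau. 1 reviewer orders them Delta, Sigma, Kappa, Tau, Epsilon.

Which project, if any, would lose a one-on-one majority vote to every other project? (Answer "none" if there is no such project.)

Tau

Pairwise majorities:
Delta vs Epsilon: Delta preferred on 2+2+1 = 5 ballots; Epsilon wins 10–5.
Delta vs Kappa: Delta, 9–6.
Delta vs Sigma: Delta is ranked higher on 2+1 = 3 ballots, Sigma on 12. Sigma wins 12–3.
Delta vs Tau: Delta is ranked higher on 2+2+3+4+1 = 12 ballots, Tau on 3. Delta wins 12–3.
Epsilon vs Kappa: Epsilon is ranked higher on 3+2+4 = 9 ballots, Kappa on 6. Epsilon wins 9–6.
Epsilon vs Sigma: 0 to 15, Sigma.
Epsilon–Tau: Epsilon 14–1.
Kappa vs Sigma: Sigma wins 12–3.
Kappa vs Tau: Kappa wins 10–5.
Sigma vs Tau: 15 to 0, Sigma.
Only Tau has no wins; Tau is the Condorcet loser.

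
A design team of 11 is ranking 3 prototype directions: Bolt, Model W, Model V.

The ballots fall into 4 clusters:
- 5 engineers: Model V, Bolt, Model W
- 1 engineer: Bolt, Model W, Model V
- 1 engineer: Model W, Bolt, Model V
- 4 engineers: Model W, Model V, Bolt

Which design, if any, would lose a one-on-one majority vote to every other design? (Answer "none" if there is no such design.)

none

Pairwise majorities:
Bolt vs Model W: Bolt is ranked higher on 5+1 = 6 ballots, Model W on 5. Bolt wins 6–5.
Bolt vs Model V: Bolt preferred on 1+1 = 2 ballots; Model V wins 9–2.
Model W vs Model V: Model W preferred on 1+1+4 = 6 ballots; Model W wins 6–5.
No design is winless: Bolt beats Model W; Model W beats Model V; Model V beats Bolt. There is no Condorcet loser.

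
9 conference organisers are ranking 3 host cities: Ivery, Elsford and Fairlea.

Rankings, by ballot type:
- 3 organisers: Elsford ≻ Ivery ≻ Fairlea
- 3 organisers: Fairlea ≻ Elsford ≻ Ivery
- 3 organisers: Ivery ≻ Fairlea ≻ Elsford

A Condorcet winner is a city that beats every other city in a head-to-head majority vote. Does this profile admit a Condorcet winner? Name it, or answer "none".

none

Pairwise majorities:
Ivery vs Elsford: Ivery is ranked higher on 3 ballots, Elsford on 6. Elsford wins 6–3.
Ivery vs Fairlea: 6 to 3, Ivery.
Elsford vs Fairlea: Elsford is ranked higher on 3 ballots, Fairlea on 6. Fairlea wins 6–3.
No city is unbeaten: Ivery loses to Elsford; Elsford loses to Fairlea; Fairlea loses to Ivery. In particular Ivery > Fairlea > Elsford > Ivery is a majority cycle — no Condorcet winner exists.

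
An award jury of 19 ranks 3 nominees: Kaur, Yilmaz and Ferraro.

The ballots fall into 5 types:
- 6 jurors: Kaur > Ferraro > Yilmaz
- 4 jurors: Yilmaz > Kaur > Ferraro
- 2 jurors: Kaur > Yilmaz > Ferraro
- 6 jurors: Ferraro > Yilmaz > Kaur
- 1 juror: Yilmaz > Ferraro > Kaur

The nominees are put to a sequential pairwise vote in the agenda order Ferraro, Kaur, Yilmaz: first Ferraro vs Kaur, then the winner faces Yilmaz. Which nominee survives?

Round 1: Ferraro vs Kaur — 7–12, Kaur advances.
Round 2: Kaur vs Yilmaz — 8–11, Yilmaz advances.
Yilmaz survives the agenda.

Yilmaz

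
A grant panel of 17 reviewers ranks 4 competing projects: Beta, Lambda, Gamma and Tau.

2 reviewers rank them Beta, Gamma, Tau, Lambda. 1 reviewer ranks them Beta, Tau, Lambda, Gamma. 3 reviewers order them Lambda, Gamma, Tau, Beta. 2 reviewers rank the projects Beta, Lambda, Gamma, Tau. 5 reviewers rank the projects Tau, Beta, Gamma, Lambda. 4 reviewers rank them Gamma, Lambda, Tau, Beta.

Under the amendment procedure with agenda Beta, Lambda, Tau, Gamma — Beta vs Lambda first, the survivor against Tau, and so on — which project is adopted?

Round 1: Beta vs Lambda — 10–7, Beta advances.
Round 2: Beta vs Tau — 5–12, Tau advances.
Round 3: Tau vs Gamma — 6–11, Gamma advances.
The agenda winner is Gamma.

Gamma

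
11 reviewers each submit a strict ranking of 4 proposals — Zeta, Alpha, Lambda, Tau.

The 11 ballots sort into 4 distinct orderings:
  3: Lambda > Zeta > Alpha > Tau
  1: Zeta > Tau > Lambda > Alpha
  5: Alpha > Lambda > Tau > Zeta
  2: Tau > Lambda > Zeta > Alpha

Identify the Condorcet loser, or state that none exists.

Head-to-head results (11 reviewers):
Zeta vs Alpha: 6 to 5, Zeta.
Zeta vs Lambda: Zeta preferred on 1 ballot; Lambda wins 10–1.
Zeta vs Tau: Tau wins 7–4.
Alpha vs Lambda: Lambda, 6–5.
Alpha vs Tau: 3+5 = 8 for Alpha, 3 for Tau — Alpha by 8–3.
Lambda vs Tau: Lambda, 8–3.
Every project wins at least one matchup (Zeta beats Alpha; Alpha beats Tau; Lambda beats Zeta; Tau beats Zeta), so there is no Condorcet loser.

none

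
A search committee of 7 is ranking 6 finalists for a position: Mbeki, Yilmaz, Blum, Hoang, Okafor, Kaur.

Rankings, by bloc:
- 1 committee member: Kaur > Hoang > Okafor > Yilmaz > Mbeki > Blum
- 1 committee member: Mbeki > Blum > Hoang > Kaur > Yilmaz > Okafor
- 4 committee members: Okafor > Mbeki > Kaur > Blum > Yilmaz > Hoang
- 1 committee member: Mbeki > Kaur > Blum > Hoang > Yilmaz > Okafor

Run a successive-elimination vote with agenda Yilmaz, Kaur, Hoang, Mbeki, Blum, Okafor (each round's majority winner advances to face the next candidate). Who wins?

Round 1: Yilmaz vs Kaur — 0–7, Kaur advances.
Round 2: Kaur vs Hoang — 6–1, Kaur advances.
Round 3: Kaur vs Mbeki — 1–6, Mbeki advances.
Round 4: Mbeki vs Blum — 7–0, Mbeki advances.
Round 5: Mbeki vs Okafor — 2–5, Okafor advances.
Okafor survives the agenda.

Okafor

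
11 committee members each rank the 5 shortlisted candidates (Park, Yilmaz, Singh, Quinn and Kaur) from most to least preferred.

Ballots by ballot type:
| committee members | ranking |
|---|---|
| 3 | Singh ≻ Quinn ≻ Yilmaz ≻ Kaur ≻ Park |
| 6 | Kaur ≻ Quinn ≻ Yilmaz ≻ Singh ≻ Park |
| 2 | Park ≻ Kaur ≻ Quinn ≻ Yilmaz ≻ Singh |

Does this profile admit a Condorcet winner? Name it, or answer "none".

Pairwise majorities:
Park vs Yilmaz: Park preferred on 2 ballots; Yilmaz wins 9–2.
Park vs Singh: 2 for Park, 9 for Singh — Singh by 9–2.
Park vs Quinn: Park is ranked higher on 2 ballots, Quinn on 9. Quinn wins 9–2.
Park vs Kaur: 2 to 9, Kaur.
Yilmaz vs Singh: 8 to 3, Yilmaz.
Yilmaz vs Quinn: 0 for Yilmaz, 11 for Quinn — Quinn by 11–0.
Yilmaz vs Kaur: Yilmaz preferred on 3 ballots; Kaur wins 8–3.
Singh vs Quinn: Singh is ranked higher on 3 ballots, Quinn on 8. Quinn wins 8–3.
Singh vs Kaur: Singh is ranked higher on 3 ballots, Kaur on 8. Kaur wins 8–3.
Quinn vs Kaur: Quinn preferred on 3 ballots; Kaur wins 8–3.
Only Kaur has no losses; Kaur is the Condorcet winner.

Kaur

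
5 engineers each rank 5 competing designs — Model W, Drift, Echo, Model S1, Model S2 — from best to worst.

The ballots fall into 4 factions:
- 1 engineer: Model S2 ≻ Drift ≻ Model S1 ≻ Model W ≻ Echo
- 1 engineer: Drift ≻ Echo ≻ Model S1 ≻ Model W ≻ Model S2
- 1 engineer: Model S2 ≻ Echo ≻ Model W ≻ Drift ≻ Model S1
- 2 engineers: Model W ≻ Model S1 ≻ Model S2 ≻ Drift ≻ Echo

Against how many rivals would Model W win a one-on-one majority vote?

Model W against each rival (5 engineers):
Model W–Drift: Model W 3–2.
Model W vs Echo: Model W wins 3–2.
Model W–Model S1: Model W 3–2.
Model W vs Model S2: Model W preferred on 1+2 = 3 ballots; Model W wins 3–2.
Model W beats Drift, Echo, Model S1, Model S2 — 4 pairwise wins.

4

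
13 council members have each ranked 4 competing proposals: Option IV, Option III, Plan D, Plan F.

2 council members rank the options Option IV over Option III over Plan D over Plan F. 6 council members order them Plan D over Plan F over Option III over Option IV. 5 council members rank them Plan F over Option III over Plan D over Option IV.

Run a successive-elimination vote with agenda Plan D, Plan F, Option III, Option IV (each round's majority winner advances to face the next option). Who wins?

Round 1: Plan D vs Plan F — 8–5, Plan D advances.
Round 2: Plan D vs Option III — 6–7, Option III advances.
Round 3: Option III vs Option IV — 11–2, Option III advances.
The agenda winner is Option III.

Option III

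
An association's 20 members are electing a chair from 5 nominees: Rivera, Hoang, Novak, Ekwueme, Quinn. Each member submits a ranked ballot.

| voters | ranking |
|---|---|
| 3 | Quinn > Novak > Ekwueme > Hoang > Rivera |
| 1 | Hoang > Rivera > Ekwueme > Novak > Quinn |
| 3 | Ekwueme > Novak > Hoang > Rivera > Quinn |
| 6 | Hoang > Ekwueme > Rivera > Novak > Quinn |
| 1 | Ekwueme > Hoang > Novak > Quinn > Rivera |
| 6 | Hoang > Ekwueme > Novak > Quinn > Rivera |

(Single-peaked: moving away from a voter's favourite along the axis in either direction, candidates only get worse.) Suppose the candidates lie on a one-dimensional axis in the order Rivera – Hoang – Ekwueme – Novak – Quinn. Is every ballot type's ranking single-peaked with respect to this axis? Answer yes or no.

Axis positions: Rivera=1, Hoang=2, Ekwueme=3, Novak=4, Quinn=5.
Ballot type 1 (peak Quinn at position 5): ranking walks positions 5-4-3-2-1, expanding outward from the peak — single-peaked.
Ballot type 2 (peak Hoang at position 2): ranking walks positions 2-1-3-4-5, expanding outward from the peak — single-peaked.
Ballot type 3 (peak Ekwueme at position 3): ranking walks positions 3-4-2-1-5, expanding outward from the peak — single-peaked.
Ballot type 4 (peak Hoang at position 2): ranking walks positions 2-3-1-4-5, expanding outward from the peak — single-peaked.
Ballot type 5 (peak Ekwueme at position 3): ranking walks positions 3-2-4-5-1, expanding outward from the peak — single-peaked.
Ballot type 6 (peak Hoang at position 2): ranking walks positions 2-3-4-5-1, expanding outward from the peak — single-peaked.
Every ranking is single-peaked on this axis.

yes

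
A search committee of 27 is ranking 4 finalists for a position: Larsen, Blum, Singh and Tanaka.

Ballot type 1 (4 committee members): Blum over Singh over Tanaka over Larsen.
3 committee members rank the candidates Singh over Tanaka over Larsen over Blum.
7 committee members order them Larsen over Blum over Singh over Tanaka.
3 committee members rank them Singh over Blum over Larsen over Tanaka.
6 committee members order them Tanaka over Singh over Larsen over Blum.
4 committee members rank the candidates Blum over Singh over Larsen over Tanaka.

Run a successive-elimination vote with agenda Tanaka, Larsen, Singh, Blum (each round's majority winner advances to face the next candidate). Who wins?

Round 1: Tanaka vs Larsen — 13–14, Larsen advances.
Round 2: Larsen vs Singh — 7–20, Singh advances.
Round 3: Singh vs Blum — 12–15, Blum advances.
The agenda winner is Blum.

Blum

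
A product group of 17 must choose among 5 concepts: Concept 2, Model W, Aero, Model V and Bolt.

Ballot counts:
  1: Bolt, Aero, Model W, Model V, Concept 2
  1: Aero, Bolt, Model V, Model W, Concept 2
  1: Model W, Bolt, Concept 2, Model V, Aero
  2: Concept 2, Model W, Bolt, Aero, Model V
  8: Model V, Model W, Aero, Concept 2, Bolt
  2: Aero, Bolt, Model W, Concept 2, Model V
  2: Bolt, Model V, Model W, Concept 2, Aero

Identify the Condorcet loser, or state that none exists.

Head-to-head results (17 engineers):
Concept 2 vs Model W: 2 for Concept 2, 15 for Model W — Model W by 15–2.
Concept 2 vs Aero: 1+2+2 = 5 for Concept 2, 12 for Aero — Aero by 12–5.
Concept 2 vs Model V: Concept 2 is ranked higher on 1+2+2 = 5 ballots, Model V on 12. Model V wins 12–5.
Concept 2 vs Bolt: Concept 2, 10–7.
Model W vs Aero: Model W preferred on 1+2+8+2 = 13 ballots; Model W wins 13–4.
Model W–Model V: Model V 11–6.
Model W vs Bolt: Model W preferred on 1+2+8 = 11 ballots; Model W wins 11–6.
Aero–Model V: Model V 11–6.
Aero vs Bolt: 11 to 6, Aero.
Model V vs Bolt: Bolt wins 9–8.
Every design wins at least one matchup (Concept 2 beats Bolt; Model W beats Concept 2; Aero beats Concept 2; Model V beats Concept 2; Bolt beats Model V), so there is no Condorcet loser.

none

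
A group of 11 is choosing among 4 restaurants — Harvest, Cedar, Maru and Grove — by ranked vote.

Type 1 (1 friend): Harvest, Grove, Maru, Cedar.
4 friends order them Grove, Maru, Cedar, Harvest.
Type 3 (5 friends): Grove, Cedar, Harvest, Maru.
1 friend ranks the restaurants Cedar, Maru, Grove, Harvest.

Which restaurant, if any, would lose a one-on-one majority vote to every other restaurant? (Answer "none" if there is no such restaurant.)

Pairwise majorities:
Harvest vs Cedar: 1 to 10, Cedar.
Harvest–Maru: Harvest 6–5.
Harvest vs Grove: 1 for Harvest, 10 for Grove — Grove by 10–1.
Cedar vs Maru: Cedar preferred on 5+1 = 6 ballots; Cedar wins 6–5.
Cedar vs Grove: Cedar preferred on 1 ballot; Grove wins 10–1.
Maru vs Grove: Grove wins 10–1.
Only Maru has no wins; Maru is the Condorcet loser.

Maru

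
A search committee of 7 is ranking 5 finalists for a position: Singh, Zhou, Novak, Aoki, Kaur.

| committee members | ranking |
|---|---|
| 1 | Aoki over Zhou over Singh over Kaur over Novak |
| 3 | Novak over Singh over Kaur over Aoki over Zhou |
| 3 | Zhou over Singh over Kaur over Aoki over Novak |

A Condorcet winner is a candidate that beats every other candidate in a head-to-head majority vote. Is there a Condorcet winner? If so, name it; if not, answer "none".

none

Check each pair by majority over 7 ballots:
Singh vs Zhou: 3 for Singh, 4 for Zhou — Zhou by 4–3.
Singh vs Novak: 4 to 3, Singh.
Singh vs Aoki: Singh is ranked higher on 3+3 = 6 ballots, Aoki on 1. Singh wins 6–1.
Singh vs Kaur: Singh is ranked higher on 1+3+3 = 7 ballots, Kaur on 0. Singh wins 7–0.
Zhou vs Novak: Zhou preferred on 1+3 = 4 ballots; Zhou wins 4–3.
Zhou vs Aoki: 3 to 4, Aoki.
Zhou vs Kaur: Zhou is ranked higher on 1+3 = 4 ballots, Kaur on 3. Zhou wins 4–3.
Novak vs Aoki: Novak is ranked higher on 3 ballots, Aoki on 4. Aoki wins 4–3.
Novak vs Kaur: 3 for Novak, 4 for Kaur — Kaur by 4–3.
Aoki vs Kaur: Aoki preferred on 1 ballot; Kaur wins 6–1.
No candidate is unbeaten: Singh loses to Zhou; Zhou loses to Aoki; Novak loses to Singh; Aoki loses to Singh; Kaur loses to Singh. In particular Singh > Aoki > Zhou > Singh is a majority cycle — no Condorcet winner exists.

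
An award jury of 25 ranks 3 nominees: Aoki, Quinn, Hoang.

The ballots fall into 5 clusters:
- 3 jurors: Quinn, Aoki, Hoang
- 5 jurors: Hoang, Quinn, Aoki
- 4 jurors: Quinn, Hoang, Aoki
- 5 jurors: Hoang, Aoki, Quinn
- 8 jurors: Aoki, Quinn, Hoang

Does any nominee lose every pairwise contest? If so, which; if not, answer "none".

Head-to-head results (25 jurors):
Aoki vs Quinn: Aoki preferred on 5+8 = 13 ballots; Aoki wins 13–12.
Aoki vs Hoang: Aoki preferred on 3+8 = 11 ballots; Hoang wins 14–11.
Quinn vs Hoang: 15 to 10, Quinn.
Every nominee wins at least one matchup (Aoki beats Quinn; Quinn beats Hoang; Hoang beats Aoki), so there is no Condorcet loser.

none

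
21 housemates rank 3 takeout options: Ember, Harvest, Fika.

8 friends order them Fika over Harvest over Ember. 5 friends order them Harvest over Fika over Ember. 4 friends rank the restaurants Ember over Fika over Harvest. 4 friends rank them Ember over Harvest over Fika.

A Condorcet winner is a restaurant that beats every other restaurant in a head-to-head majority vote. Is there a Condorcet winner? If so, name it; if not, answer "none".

Head-to-head results (21 friends):
Ember–Harvest: Harvest 13–8.
Ember–Fika: Fika 13–8.
Harvest–Fika: Fika 12–9.
Fika beats each of Ember, Harvest — Fika is the Condorcet winner.

Fika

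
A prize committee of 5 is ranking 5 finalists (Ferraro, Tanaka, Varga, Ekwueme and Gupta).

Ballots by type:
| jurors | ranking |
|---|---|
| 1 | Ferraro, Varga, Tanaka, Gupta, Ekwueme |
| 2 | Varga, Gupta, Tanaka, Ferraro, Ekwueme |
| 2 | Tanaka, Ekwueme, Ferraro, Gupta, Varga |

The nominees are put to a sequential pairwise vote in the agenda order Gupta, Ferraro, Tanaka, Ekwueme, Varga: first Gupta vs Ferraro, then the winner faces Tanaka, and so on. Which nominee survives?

Round 1: Gupta vs Ferraro — 2–3, Ferraro advances.
Round 2: Ferraro vs Tanaka — 1–4, Tanaka advances.
Round 3: Tanaka vs Ekwueme — 5–0, Tanaka advances.
Round 4: Tanaka vs Varga — 2–3, Varga advances.
Varga survives the agenda.

Varga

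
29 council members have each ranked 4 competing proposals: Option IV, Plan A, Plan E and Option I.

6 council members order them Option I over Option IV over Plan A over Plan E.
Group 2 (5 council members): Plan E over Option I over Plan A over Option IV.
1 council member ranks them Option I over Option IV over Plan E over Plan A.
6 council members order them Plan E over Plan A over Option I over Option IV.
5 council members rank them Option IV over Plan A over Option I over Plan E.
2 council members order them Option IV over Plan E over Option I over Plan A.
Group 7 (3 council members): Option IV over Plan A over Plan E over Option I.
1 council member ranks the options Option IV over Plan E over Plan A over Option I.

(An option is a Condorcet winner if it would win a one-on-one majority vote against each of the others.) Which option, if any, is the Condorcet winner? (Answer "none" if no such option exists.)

Check each pair by majority over 29 ballots:
Option IV vs Plan A: Option IV is ranked higher on 6+1+5+2+3+1 = 18 ballots, Plan A on 11. Option IV wins 18–11.
Option IV vs Plan E: Option IV preferred on 6+1+5+2+3+1 = 18 ballots; Option IV wins 18–11.
Option IV vs Option I: Option IV preferred on 5+2+3+1 = 11 ballots; Option I wins 18–11.
Plan A vs Plan E: Plan A preferred on 6+5+3 = 14 ballots; Plan E wins 15–14.
Plan A vs Option I: Plan A preferred on 6+5+3+1 = 15 ballots; Plan A wins 15–14.
Plan E vs Option I: Plan E is ranked higher on 5+6+2+3+1 = 17 ballots, Option I on 12. Plan E wins 17–12.
Each option drops at least one matchup (Option IV loses to Option I; Plan A loses to Option IV; Plan E loses to Option IV; Option I loses to Plan A); the cycle Option IV beats Plan A beats Option I beats Option IV rules out a Condorcet winner.

none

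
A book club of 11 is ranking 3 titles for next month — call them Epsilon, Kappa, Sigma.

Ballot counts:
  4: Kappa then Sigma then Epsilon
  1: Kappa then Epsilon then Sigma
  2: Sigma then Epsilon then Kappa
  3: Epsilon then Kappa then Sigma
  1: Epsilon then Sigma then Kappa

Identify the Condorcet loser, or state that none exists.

none

Pairwise majorities:
Epsilon vs Kappa: Epsilon is ranked higher on 2+3+1 = 6 ballots, Kappa on 5. Epsilon wins 6–5.
Epsilon vs Sigma: 5 to 6, Sigma.
Kappa vs Sigma: Kappa is ranked higher on 4+1+3 = 8 ballots, Sigma on 3. Kappa wins 8–3.
No book is winless: Epsilon beats Kappa; Kappa beats Sigma; Sigma beats Epsilon. There is no Condorcet loser.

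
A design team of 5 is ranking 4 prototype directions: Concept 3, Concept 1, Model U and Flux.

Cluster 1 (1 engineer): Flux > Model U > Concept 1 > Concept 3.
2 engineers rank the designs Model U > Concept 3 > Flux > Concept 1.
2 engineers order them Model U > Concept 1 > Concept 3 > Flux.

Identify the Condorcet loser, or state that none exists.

none

Head-to-head results (5 engineers):
Concept 3 vs Concept 1: Concept 1 wins 3–2.
Concept 3–Model U: Model U 5–0.
Concept 3 vs Flux: Concept 3, 4–1.
Concept 1 vs Model U: Model U, 5–0.
Concept 1 vs Flux: Flux, 3–2.
Model U vs Flux: Model U wins 4–1.
Every design wins at least one matchup (Concept 3 beats Flux; Concept 1 beats Concept 3; Model U beats Concept 3; Flux beats Concept 1), so there is no Condorcet loser.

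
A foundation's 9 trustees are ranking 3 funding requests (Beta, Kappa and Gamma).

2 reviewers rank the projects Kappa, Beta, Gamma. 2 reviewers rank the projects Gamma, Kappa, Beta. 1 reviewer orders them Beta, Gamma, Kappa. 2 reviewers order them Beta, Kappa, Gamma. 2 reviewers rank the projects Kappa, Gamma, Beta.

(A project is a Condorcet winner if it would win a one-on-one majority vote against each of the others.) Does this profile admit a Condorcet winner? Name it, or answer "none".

Check each pair by majority over 9 ballots:
Beta vs Kappa: Kappa, 6–3.
Beta vs Gamma: Beta, 5–4.
Kappa–Gamma: Kappa 6–3.
Kappa defeats every rival head-to-head and is the Condorcet winner.

Kappa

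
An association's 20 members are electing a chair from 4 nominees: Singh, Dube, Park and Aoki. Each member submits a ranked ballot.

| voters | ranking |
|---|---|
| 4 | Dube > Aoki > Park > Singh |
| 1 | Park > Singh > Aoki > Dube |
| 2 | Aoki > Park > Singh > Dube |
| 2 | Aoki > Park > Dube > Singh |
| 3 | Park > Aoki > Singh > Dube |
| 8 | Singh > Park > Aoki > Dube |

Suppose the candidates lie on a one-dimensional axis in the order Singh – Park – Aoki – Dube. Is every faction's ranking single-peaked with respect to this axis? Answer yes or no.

yes

Axis positions: Singh=1, Park=2, Aoki=3, Dube=4.
Faction 1 (peak Dube at position 4): ranking walks positions 4-3-2-1, expanding outward from the peak — single-peaked.
Faction 2 (peak Park at position 2): ranking walks positions 2-1-3-4, expanding outward from the peak — single-peaked.
Faction 3 (peak Aoki at position 3): ranking walks positions 3-2-1-4, expanding outward from the peak — single-peaked.
Faction 4 (peak Aoki at position 3): ranking walks positions 3-2-4-1, expanding outward from the peak — single-peaked.
Faction 5 (peak Park at position 2): ranking walks positions 2-3-1-4, expanding outward from the peak — single-peaked.
Faction 6 (peak Singh at position 1): ranking walks positions 1-2-3-4, expanding outward from the peak — single-peaked.
Every ranking is single-peaked on this axis.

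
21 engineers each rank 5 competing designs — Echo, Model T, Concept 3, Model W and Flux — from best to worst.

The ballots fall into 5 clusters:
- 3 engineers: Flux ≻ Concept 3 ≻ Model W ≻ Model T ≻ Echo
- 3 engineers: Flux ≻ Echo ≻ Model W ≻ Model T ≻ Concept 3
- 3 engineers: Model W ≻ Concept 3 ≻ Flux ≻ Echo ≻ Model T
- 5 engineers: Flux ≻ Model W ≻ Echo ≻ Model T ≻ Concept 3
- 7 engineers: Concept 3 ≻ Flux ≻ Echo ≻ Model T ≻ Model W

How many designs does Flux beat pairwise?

4

Flux against each rival (21 engineers):
Flux–Echo: Flux 21–0.
Flux vs Model T: Flux wins 21–0.
Flux vs Concept 3: Flux, 11–10.
Flux vs Model W: Flux wins 18–3.
Flux beats Echo, Model T, Concept 3, Model W — 4 pairwise wins.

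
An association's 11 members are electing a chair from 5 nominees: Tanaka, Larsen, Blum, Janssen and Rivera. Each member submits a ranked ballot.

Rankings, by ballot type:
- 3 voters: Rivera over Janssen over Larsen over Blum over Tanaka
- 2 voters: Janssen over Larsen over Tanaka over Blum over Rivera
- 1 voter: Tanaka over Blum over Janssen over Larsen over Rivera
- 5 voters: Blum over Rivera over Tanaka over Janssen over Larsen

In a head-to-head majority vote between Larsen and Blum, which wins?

Blum

Ballots ranking Larsen above Blum: 3 + 2 = 5.
Ballots ranking Blum above Larsen: 11 − 5 = 6.
Blum wins the head-to-head 6–5.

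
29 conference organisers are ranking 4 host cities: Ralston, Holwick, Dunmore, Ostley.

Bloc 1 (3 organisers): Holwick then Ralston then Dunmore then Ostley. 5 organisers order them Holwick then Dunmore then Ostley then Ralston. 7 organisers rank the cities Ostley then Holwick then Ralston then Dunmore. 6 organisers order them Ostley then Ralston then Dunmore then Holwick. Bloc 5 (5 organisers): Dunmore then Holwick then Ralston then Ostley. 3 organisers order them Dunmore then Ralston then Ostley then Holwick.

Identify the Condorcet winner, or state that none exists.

none

Check each pair by majority over 29 ballots:
Ralston vs Holwick: Holwick, 20–9.
Ralston–Dunmore: Ralston 16–13.
Ralston–Ostley: Ostley 18–11.
Holwick vs Dunmore: Holwick, 15–14.
Holwick vs Ostley: Ostley wins 16–13.
Dunmore–Ostley: Dunmore 16–13.
Each city drops at least one matchup (Ralston loses to Holwick; Holwick loses to Ostley; Dunmore loses to Ralston; Ostley loses to Dunmore); the cycle Ralston → Dunmore → Ostley → Ralston rules out a Condorcet winner.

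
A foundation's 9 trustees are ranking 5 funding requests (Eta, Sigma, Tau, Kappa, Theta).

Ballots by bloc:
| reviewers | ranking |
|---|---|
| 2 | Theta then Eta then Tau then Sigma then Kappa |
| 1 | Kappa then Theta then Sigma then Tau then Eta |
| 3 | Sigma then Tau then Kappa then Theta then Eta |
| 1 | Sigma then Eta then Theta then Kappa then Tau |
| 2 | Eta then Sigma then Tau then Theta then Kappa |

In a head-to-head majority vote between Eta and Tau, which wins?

Ballots ranking Eta above Tau: 2 + 1 + 2 = 5.
Ballots ranking Tau above Eta: 9 − 5 = 4.
Eta wins the head-to-head 5–4.

Eta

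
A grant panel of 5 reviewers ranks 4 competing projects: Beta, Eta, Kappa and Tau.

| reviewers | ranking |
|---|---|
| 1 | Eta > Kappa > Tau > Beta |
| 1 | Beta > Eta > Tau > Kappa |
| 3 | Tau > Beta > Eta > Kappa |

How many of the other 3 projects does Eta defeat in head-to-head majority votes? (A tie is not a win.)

1

Eta against each rival (5 reviewers):
Eta vs Beta: Beta, 4–1.
Eta–Kappa: Eta 5–0.
Eta vs Tau: Eta preferred on 1+1 = 2 ballots; Tau wins 3–2.
Eta beats Kappa; loses to Beta, Tau — 1 pairwise win.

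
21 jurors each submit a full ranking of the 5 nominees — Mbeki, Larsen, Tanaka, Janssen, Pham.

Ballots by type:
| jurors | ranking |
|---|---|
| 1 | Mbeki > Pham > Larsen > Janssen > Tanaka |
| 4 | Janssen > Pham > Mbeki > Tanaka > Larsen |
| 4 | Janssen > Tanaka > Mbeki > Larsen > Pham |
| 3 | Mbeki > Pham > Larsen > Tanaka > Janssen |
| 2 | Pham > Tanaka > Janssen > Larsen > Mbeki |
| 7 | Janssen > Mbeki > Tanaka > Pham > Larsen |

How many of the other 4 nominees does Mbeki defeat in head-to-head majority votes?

Mbeki against each rival (21 jurors):
Mbeki vs Larsen: Mbeki wins 19–2.
Mbeki vs Tanaka: 15 to 6, Mbeki.
Mbeki vs Janssen: Mbeki is ranked higher on 1+3 = 4 ballots, Janssen on 17. Janssen wins 17–4.
Mbeki vs Pham: Mbeki, 15–6.
Mbeki beats Larsen, Tanaka, Pham; loses to Janssen — 3 pairwise wins.

3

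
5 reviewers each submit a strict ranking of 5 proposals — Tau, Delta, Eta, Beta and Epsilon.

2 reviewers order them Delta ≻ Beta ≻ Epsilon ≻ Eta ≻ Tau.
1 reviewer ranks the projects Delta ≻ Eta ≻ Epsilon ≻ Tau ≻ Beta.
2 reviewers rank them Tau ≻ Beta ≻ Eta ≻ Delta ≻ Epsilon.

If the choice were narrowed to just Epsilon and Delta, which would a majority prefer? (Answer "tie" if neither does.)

No ballot ranks Epsilon above Delta: 0.
Ballots ranking Delta above Epsilon: 5 − 0 = 5.
Delta wins the head-to-head 5–0.

Delta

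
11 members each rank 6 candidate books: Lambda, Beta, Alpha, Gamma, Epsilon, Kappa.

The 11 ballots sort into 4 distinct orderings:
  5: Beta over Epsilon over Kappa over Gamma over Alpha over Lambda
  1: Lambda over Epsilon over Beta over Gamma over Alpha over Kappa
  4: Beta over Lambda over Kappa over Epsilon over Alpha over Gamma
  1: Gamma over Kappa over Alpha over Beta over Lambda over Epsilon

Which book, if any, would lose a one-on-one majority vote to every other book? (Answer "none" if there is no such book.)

Pairwise majorities:
Lambda vs Beta: Lambda is ranked higher on 1 ballot, Beta on 10. Beta wins 10–1.
Lambda vs Alpha: Lambda preferred on 1+4 = 5 ballots; Alpha wins 6–5.
Lambda vs Gamma: 5 to 6, Gamma.
Lambda vs Epsilon: Lambda preferred on 1+4+1 = 6 ballots; Lambda wins 6–5.
Lambda vs Kappa: 1+4 = 5 for Lambda, 6 for Kappa — Kappa by 6–5.
Beta vs Alpha: 5+1+4 = 10 for Beta, 1 for Alpha — Beta by 10–1.
Beta vs Gamma: 5+1+4 = 10 for Beta, 1 for Gamma — Beta by 10–1.
Beta vs Epsilon: Beta, 10–1.
Beta vs Kappa: Beta is ranked higher on 5+1+4 = 10 ballots, Kappa on 1. Beta wins 10–1.
Alpha vs Gamma: Gamma wins 7–4.
Alpha vs Epsilon: Alpha is ranked higher on 1 ballot, Epsilon on 10. Epsilon wins 10–1.
Alpha vs Kappa: Alpha is ranked higher on 1 ballot, Kappa on 10. Kappa wins 10–1.
Gamma vs Epsilon: Epsilon wins 10–1.
Gamma vs Kappa: Gamma preferred on 1+1 = 2 ballots; Kappa wins 9–2.
Epsilon vs Kappa: Epsilon is ranked higher on 5+1 = 6 ballots, Kappa on 5. Epsilon wins 6–5.
Every book wins at least one matchup (Lambda beats Epsilon; Beta beats Lambda; Alpha beats Lambda; Gamma beats Lambda; Epsilon beats Alpha; Kappa beats Lambda), so there is no Condorcet loser.

none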